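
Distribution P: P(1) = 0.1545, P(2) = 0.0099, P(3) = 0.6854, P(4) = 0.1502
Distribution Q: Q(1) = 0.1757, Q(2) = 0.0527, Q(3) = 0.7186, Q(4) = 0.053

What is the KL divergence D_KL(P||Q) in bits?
0.1264 bits

D_KL(P||Q) = Σ P(x) log₂(P(x)/Q(x))

Computing term by term:
  P(1)·log₂(P(1)/Q(1)) = 0.1545·log₂(0.1545/0.1757) = -0.02866
  P(2)·log₂(P(2)/Q(2)) = 0.0099·log₂(0.0099/0.0527) = -0.02388
  P(3)·log₂(P(3)/Q(3)) = 0.6854·log₂(0.6854/0.7186) = -0.04677
  P(4)·log₂(P(4)/Q(4)) = 0.1502·log₂(0.1502/0.053) = 0.22572

D_KL(P||Q) = -0.02866 - 0.02388 - 0.04677 + 0.22572 = 0.12641 ≈ 0.1264 bits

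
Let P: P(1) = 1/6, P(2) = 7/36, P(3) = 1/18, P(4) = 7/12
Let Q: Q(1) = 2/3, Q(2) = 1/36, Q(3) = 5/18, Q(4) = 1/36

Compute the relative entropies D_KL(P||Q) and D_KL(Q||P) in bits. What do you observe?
D_KL(P||Q) = 2.6457 bits, D_KL(Q||P) = 1.7783 bits. The two directions give different values (D_KL(P||Q) exceeds D_KL(Q||P) by 0.8674 bits): KL divergence is asymmetric.

D_KL(P||Q) = Σ P(x) log₂(P(x)/Q(x))

Computing term by term:
  P(1)·log₂(P(1)/Q(1)) = (1/6)·log₂((1/6)/(2/3)) = -0.33333
  P(2)·log₂(P(2)/Q(2)) = (7/36)·log₂((7/36)/(1/36)) = 0.54587
  P(3)·log₂(P(3)/Q(3)) = (1/18)·log₂((1/18)/(5/18)) = -0.12900
  P(4)·log₂(P(4)/Q(4)) = (7/12)·log₂((7/12)/(1/36)) = 2.56219

D_KL(P||Q) = -0.33333 + 0.54587 - 0.12900 + 2.56219 = 2.64573 ≈ 2.6457 bits

D_KL(Q||P) = Σ Q(x) log₂(Q(x)/P(x))

Computing term by term:
  Q(1)·log₂(Q(1)/P(1)) = (2/3)·log₂((2/3)/(1/6)) = 1.33333
  Q(2)·log₂(Q(2)/P(2)) = (1/36)·log₂((1/36)/(7/36)) = -0.07798
  Q(3)·log₂(Q(3)/P(3)) = (5/18)·log₂((5/18)/(1/18)) = 0.64498
  Q(4)·log₂(Q(4)/P(4)) = (1/36)·log₂((1/36)/(7/12)) = -0.12201

D_KL(Q||P) = 1.33333 - 0.07798 + 0.64498 - 0.12201 = 1.77832 ≈ 1.7783 bits

These are NOT equal (difference: 0.8674 bits). KL divergence is asymmetric: D_KL(P||Q) ≠ D_KL(Q||P) in general.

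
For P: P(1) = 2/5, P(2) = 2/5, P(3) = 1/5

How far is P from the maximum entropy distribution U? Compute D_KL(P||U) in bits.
0.0630 bits

U(i) = 1/3 for all i

D_KL(P||U) = Σ P(x) log₂(P(x) / (1/3))
           = Σ P(x) log₂(P(x)) + log₂(3)
           = log₂(3) - H(P)

H(P) = -Σ P(x) log₂(P(x)):
  -P(1)·log₂(P(1)) = -(2/5)·log₂(2/5) = 0.52877
  -P(2)·log₂(P(2)) = -(2/5)·log₂(2/5) = 0.52877
  -P(3)·log₂(P(3)) = -(1/5)·log₂(1/5) = 0.46439
H(P) = 0.52877 + 0.52877 + 0.46439 = 1.52193 bits

log₂(3) = 1.58496 bits

D_KL(P||U) = 1.58496 - 1.52193 = 0.06303 ≈ 0.0630 bits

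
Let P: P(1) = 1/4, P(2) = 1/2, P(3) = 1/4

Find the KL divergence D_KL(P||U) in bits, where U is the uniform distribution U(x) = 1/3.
0.0850 bits

U(i) = 1/3 for all i

D_KL(P||U) = Σ P(x) log₂(P(x) / (1/3))
           = Σ P(x) log₂(P(x)) + log₂(3)
           = log₂(3) - H(P)

H(P) = -Σ P(x) log₂(P(x)):
  -P(1)·log₂(P(1)) = -(1/4)·log₂(1/4) = 0.50000
  -P(2)·log₂(P(2)) = -(1/2)·log₂(1/2) = 0.50000
  -P(3)·log₂(P(3)) = -(1/4)·log₂(1/4) = 0.50000
H(P) = 0.50000 + 0.50000 + 0.50000 = 1.50000 bits

log₂(3) = 1.58496 bits

D_KL(P||U) = 1.58496 - 1.50000 = 0.08496 ≈ 0.0850 bits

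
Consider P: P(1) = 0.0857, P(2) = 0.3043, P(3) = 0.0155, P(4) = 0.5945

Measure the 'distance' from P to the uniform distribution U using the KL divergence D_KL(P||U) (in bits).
0.6347 bits

U(i) = 1/4 for all i

D_KL(P||U) = Σ P(x) log₂(P(x) / (1/4))
           = Σ P(x) log₂(P(x)) + log₂(4)
           = log₂(4) - H(P)

H(P) = -Σ P(x) log₂(P(x)):
  -P(1)·log₂(P(1)) = -(0.0857)·log₂(0.0857) = 0.30377
  -P(2)·log₂(P(2)) = -(0.3043)·log₂(0.3043) = 0.52231
  -P(3)·log₂(P(3)) = -(0.0155)·log₂(0.0155) = 0.09318
  -P(4)·log₂(P(4)) = -(0.5945)·log₂(0.5945) = 0.44602
H(P) = 0.30377 + 0.52231 + 0.09318 + 0.44602 = 1.36528 bits

log₂(4) = 2.00000 bits

D_KL(P||U) = 2.00000 - 1.36528 = 0.63472 ≈ 0.6347 bits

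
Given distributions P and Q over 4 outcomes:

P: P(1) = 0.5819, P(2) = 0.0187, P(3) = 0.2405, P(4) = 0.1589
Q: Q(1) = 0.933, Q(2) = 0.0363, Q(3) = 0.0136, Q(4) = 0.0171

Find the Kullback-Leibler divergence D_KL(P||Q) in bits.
1.0935 bits

D_KL(P||Q) = Σ P(x) log₂(P(x)/Q(x))

Computing term by term:
  P(1)·log₂(P(1)/Q(1)) = 0.5819·log₂(0.5819/0.933) = -0.39634
  P(2)·log₂(P(2)/Q(2)) = 0.0187·log₂(0.0187/0.0363) = -0.01789
  P(3)·log₂(P(3)/Q(3)) = 0.2405·log₂(0.2405/0.0136) = 0.99672
  P(4)·log₂(P(4)/Q(4)) = 0.1589·log₂(0.1589/0.0171) = 0.51103

D_KL(P||Q) = -0.39634 - 0.01789 + 0.99672 + 0.51103 = 1.09352 ≈ 1.0935 bits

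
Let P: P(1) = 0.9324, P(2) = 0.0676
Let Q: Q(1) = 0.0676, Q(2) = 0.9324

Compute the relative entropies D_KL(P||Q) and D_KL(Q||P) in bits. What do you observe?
D_KL(P||Q) = 3.2740 bits, D_KL(Q||P) = 3.2740 bits. The two directions give the same value here, because Q is a self-inverse relabeling of P; in general KL divergence is asymmetric.

D_KL(P||Q) = Σ P(x) log₂(P(x)/Q(x))

Computing term by term:
  P(1)·log₂(P(1)/Q(1)) = 0.9324·log₂(0.9324/0.0676) = 3.52993
  P(2)·log₂(P(2)/Q(2)) = 0.0676·log₂(0.0676/0.9324) = -0.25592

D_KL(P||Q) = 3.52993 - 0.25592 = 3.27401 ≈ 3.2740 bits

D_KL(Q||P) = Σ Q(x) log₂(Q(x)/P(x))

Computing term by term:
  Q(1)·log₂(Q(1)/P(1)) = 0.0676·log₂(0.0676/0.9324) = -0.25592
  Q(2)·log₂(Q(2)/P(2)) = 0.9324·log₂(0.9324/0.0676) = 3.52993

D_KL(Q||P) = -0.25592 + 3.52993 = 3.27401 ≈ 3.2740 bits

These ARE equal here. Q is P with outcomes relabeled (Q(1) = P(2), Q(2) = P(1)) by a relabeling that is its own inverse, so the two sums contain exactly the same terms in a different order. This is a special case — KL divergence is not symmetric in general: D_KL(P||Q) ≠ D_KL(Q||P) for most P, Q.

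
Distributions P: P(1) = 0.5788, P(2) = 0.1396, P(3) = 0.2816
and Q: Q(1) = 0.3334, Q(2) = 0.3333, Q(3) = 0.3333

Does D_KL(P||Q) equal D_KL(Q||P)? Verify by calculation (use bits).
D_KL(P||Q) = 0.2169 bits, D_KL(Q||P) = 0.2342 bits. No — D_KL(P||Q) ≠ D_KL(Q||P) for this pair.

D_KL(P||Q) = Σ P(x) log₂(P(x)/Q(x))

Computing term by term:
  P(1)·log₂(P(1)/Q(1)) = 0.5788·log₂(0.5788/0.3334) = 0.46062
  P(2)·log₂(P(2)/Q(2)) = 0.1396·log₂(0.1396/0.3333) = -0.17527
  P(3)·log₂(P(3)/Q(3)) = 0.2816·log₂(0.2816/0.3333) = -0.06848

D_KL(P||Q) = 0.46062 - 0.17527 - 0.06848 = 0.21687 ≈ 0.2169 bits

D_KL(Q||P) = Σ Q(x) log₂(Q(x)/P(x))

Computing term by term:
  Q(1)·log₂(Q(1)/P(1)) = 0.3334·log₂(0.3334/0.5788) = -0.26532
  Q(2)·log₂(Q(2)/P(2)) = 0.3333·log₂(0.3333/0.1396) = 0.41847
  Q(3)·log₂(Q(3)/P(3)) = 0.3333·log₂(0.3333/0.2816) = 0.08105

D_KL(Q||P) = -0.26532 + 0.41847 + 0.08105 = 0.23420 ≈ 0.2342 bits

These are NOT equal (difference: 0.0173 bits). KL divergence is asymmetric: D_KL(P||Q) ≠ D_KL(Q||P) in general.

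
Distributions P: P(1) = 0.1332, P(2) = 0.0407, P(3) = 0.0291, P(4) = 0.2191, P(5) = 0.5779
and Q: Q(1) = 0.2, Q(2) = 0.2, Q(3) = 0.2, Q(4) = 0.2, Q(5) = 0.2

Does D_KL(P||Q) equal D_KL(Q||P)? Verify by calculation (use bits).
D_KL(P||Q) = 0.6610 bits, D_KL(Q||P) = 0.8004 bits. No — D_KL(P||Q) ≠ D_KL(Q||P) for this pair.

D_KL(P||Q) = Σ P(x) log₂(P(x)/Q(x))

Computing term by term:
  P(1)·log₂(P(1)/Q(1)) = 0.1332·log₂(0.1332/0.2) = -0.07811
  P(2)·log₂(P(2)/Q(2)) = 0.0407·log₂(0.0407/0.2) = -0.09348
  P(3)·log₂(P(3)/Q(3)) = 0.0291·log₂(0.0291/0.2) = -0.08092
  P(4)·log₂(P(4)/Q(4)) = 0.2191·log₂(0.2191/0.2) = 0.02883
  P(5)·log₂(P(5)/Q(5)) = 0.5779·log₂(0.5779/0.2) = 0.88466

D_KL(P||Q) = -0.07811 - 0.09348 - 0.08092 + 0.02883 + 0.88466 = 0.66098 ≈ 0.6610 bits

D_KL(Q||P) = Σ Q(x) log₂(Q(x)/P(x))

Computing term by term:
  Q(1)·log₂(Q(1)/P(1)) = 0.2·log₂(0.2/0.1332) = 0.11728
  Q(2)·log₂(Q(2)/P(2)) = 0.2·log₂(0.2/0.0407) = 0.45938
  Q(3)·log₂(Q(3)/P(3)) = 0.2·log₂(0.2/0.0291) = 0.55618
  Q(4)·log₂(Q(4)/P(4)) = 0.2·log₂(0.2/0.2191) = -0.02632
  Q(5)·log₂(Q(5)/P(5)) = 0.2·log₂(0.2/0.5779) = -0.30616

D_KL(Q||P) = 0.11728 + 0.45938 + 0.55618 - 0.02632 - 0.30616 = 0.80036 ≈ 0.8004 bits

These are NOT equal (difference: 0.1394 bits). KL divergence is asymmetric: D_KL(P||Q) ≠ D_KL(Q||P) in general.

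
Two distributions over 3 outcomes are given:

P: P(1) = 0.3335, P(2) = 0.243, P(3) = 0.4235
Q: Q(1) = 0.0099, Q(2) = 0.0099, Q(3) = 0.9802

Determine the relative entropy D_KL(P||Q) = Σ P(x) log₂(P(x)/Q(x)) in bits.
2.3015 bits

D_KL(P||Q) = Σ P(x) log₂(P(x)/Q(x))

Computing term by term:
  P(1)·log₂(P(1)/Q(1)) = 0.3335·log₂(0.3335/0.0099) = 1.69222
  P(2)·log₂(P(2)/Q(2)) = 0.243·log₂(0.243/0.0099) = 1.12202
  P(3)·log₂(P(3)/Q(3)) = 0.4235·log₂(0.4235/0.9802) = -0.51274

D_KL(P||Q) = 1.69222 + 1.12202 - 0.51274 = 2.30150 ≈ 2.3015 bits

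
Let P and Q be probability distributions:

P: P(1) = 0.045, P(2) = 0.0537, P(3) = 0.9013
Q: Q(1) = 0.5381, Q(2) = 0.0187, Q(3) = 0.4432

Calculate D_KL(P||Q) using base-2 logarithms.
0.8436 bits

D_KL(P||Q) = Σ P(x) log₂(P(x)/Q(x))

Computing term by term:
  P(1)·log₂(P(1)/Q(1)) = 0.045·log₂(0.045/0.5381) = -0.16109
  P(2)·log₂(P(2)/Q(2)) = 0.0537·log₂(0.0537/0.0187) = 0.08173
  P(3)·log₂(P(3)/Q(3)) = 0.9013·log₂(0.9013/0.4432) = 0.92298

D_KL(P||Q) = -0.16109 + 0.08173 + 0.92298 = 0.84362 ≈ 0.8436 bits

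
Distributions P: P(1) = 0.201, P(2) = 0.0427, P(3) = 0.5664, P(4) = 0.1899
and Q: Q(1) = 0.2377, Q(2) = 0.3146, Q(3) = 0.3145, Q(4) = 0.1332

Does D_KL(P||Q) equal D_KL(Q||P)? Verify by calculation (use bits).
D_KL(P||Q) = 0.4062 bits, D_KL(Q||P) = 0.6289 bits. No — D_KL(P||Q) ≠ D_KL(Q||P) for this pair.

D_KL(P||Q) = Σ P(x) log₂(P(x)/Q(x))

Computing term by term:
  P(1)·log₂(P(1)/Q(1)) = 0.201·log₂(0.201/0.2377) = -0.04863
  P(2)·log₂(P(2)/Q(2)) = 0.0427·log₂(0.0427/0.3146) = -0.12303
  P(3)·log₂(P(3)/Q(3)) = 0.5664·log₂(0.5664/0.3145) = 0.48074
  P(4)·log₂(P(4)/Q(4)) = 0.1899·log₂(0.1899/0.1332) = 0.09716

D_KL(P||Q) = -0.04863 - 0.12303 + 0.48074 + 0.09716 = 0.40624 ≈ 0.4062 bits

D_KL(Q||P) = Σ Q(x) log₂(Q(x)/P(x))

Computing term by term:
  Q(1)·log₂(Q(1)/P(1)) = 0.2377·log₂(0.2377/0.201) = 0.05751
  Q(2)·log₂(Q(2)/P(2)) = 0.3146·log₂(0.3146/0.0427) = 0.90643
  Q(3)·log₂(Q(3)/P(3)) = 0.3145·log₂(0.3145/0.5664) = -0.26694
  Q(4)·log₂(Q(4)/P(4)) = 0.1332·log₂(0.1332/0.1899) = -0.06815

D_KL(Q||P) = 0.05751 + 0.90643 - 0.26694 - 0.06815 = 0.62885 ≈ 0.6289 bits

These are NOT equal (difference: 0.2227 bits). KL divergence is asymmetric: D_KL(P||Q) ≠ D_KL(Q||P) in general.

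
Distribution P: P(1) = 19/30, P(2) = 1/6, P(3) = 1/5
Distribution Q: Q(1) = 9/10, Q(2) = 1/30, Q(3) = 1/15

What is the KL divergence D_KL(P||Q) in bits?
0.3829 bits

D_KL(P||Q) = Σ P(x) log₂(P(x)/Q(x))

Computing term by term:
  P(1)·log₂(P(1)/Q(1)) = (19/30)·log₂((19/30)/(9/10)) = -0.32107
  P(2)·log₂(P(2)/Q(2)) = (1/6)·log₂((1/6)/(1/30)) = 0.38699
  P(3)·log₂(P(3)/Q(3)) = (1/5)·log₂((1/5)/(1/15)) = 0.31699

D_KL(P||Q) = -0.32107 + 0.38699 + 0.31699 = 0.38291 ≈ 0.3829 bits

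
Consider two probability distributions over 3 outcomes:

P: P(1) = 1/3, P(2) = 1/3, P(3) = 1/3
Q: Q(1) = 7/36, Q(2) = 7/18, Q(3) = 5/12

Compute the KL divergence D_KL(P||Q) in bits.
0.0778 bits

D_KL(P||Q) = Σ P(x) log₂(P(x)/Q(x))

Computing term by term:
  P(1)·log₂(P(1)/Q(1)) = (1/3)·log₂((1/3)/(7/36)) = 0.25920
  P(2)·log₂(P(2)/Q(2)) = (1/3)·log₂((1/3)/(7/18)) = -0.07413
  P(3)·log₂(P(3)/Q(3)) = (1/3)·log₂((1/3)/(5/12)) = -0.10731

D_KL(P||Q) = 0.25920 - 0.07413 - 0.10731 = 0.07776 ≈ 0.0778 bits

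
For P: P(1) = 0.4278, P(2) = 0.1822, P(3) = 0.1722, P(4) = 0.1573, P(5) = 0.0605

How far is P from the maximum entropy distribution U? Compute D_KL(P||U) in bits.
0.2487 bits

U(i) = 1/5 for all i

D_KL(P||U) = Σ P(x) log₂(P(x) / (1/5))
           = Σ P(x) log₂(P(x)) + log₂(5)
           = log₂(5) - H(P)

H(P) = -Σ P(x) log₂(P(x)):
  -P(1)·log₂(P(1)) = -(0.4278)·log₂(0.4278) = 0.52405
  -P(2)·log₂(P(2)) = -(0.1822)·log₂(0.1822) = 0.44756
  -P(3)·log₂(P(3)) = -(0.1722)·log₂(0.1722) = 0.43702
  -P(4)·log₂(P(4)) = -(0.1573)·log₂(0.1573) = 0.41974
  -P(5)·log₂(P(5)) = -(0.0605)·log₂(0.0605) = 0.24484
H(P) = 0.52405 + 0.44756 + 0.43702 + 0.41974 + 0.24484 = 2.07321 bits

log₂(5) = 2.32193 bits

D_KL(P||U) = 2.32193 - 2.07321 = 0.24872 ≈ 0.2487 bits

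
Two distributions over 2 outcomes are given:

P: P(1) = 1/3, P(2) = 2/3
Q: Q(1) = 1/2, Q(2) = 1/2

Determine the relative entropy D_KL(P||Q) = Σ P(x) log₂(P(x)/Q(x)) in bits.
0.0817 bits

D_KL(P||Q) = Σ P(x) log₂(P(x)/Q(x))

Computing term by term:
  P(1)·log₂(P(1)/Q(1)) = (1/3)·log₂((1/3)/(1/2)) = -0.19499
  P(2)·log₂(P(2)/Q(2)) = (2/3)·log₂((2/3)/(1/2)) = 0.27669

D_KL(P||Q) = -0.19499 + 0.27669 = 0.08170 ≈ 0.0817 bits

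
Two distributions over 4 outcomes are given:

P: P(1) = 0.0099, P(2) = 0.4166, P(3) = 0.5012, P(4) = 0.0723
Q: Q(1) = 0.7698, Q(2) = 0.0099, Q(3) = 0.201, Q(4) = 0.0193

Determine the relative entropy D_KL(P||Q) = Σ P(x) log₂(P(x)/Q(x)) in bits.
2.9839 bits

D_KL(P||Q) = Σ P(x) log₂(P(x)/Q(x))

Computing term by term:
  P(1)·log₂(P(1)/Q(1)) = 0.0099·log₂(0.0099/0.7698) = -0.06218
  P(2)·log₂(P(2)/Q(2)) = 0.4166·log₂(0.4166/0.0099) = 2.24759
  P(3)·log₂(P(3)/Q(3)) = 0.5012·log₂(0.5012/0.201) = 0.66068
  P(4)·log₂(P(4)/Q(4)) = 0.0723·log₂(0.0723/0.0193) = 0.13776

D_KL(P||Q) = -0.06218 + 2.24759 + 0.66068 + 0.13776 = 2.98385 ≈ 2.9839 bits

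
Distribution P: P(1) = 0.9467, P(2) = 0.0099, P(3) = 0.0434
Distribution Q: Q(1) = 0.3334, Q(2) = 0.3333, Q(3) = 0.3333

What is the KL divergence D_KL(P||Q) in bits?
1.2475 bits

D_KL(P||Q) = Σ P(x) log₂(P(x)/Q(x))

Computing term by term:
  P(1)·log₂(P(1)/Q(1)) = 0.9467·log₂(0.9467/0.3334) = 1.42540
  P(2)·log₂(P(2)/Q(2)) = 0.0099·log₂(0.0099/0.3333) = -0.05023
  P(3)·log₂(P(3)/Q(3)) = 0.0434·log₂(0.0434/0.3333) = -0.12764

D_KL(P||Q) = 1.42540 - 0.05023 - 0.12764 = 1.24753 ≈ 1.2475 bits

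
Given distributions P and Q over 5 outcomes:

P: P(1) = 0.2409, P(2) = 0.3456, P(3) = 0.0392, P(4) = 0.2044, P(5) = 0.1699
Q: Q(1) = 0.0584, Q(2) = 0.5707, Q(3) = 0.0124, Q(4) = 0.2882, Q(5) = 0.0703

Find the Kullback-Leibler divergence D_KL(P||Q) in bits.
0.4225 bits

D_KL(P||Q) = Σ P(x) log₂(P(x)/Q(x))

Computing term by term:
  P(1)·log₂(P(1)/Q(1)) = 0.2409·log₂(0.2409/0.0584) = 0.49249
  P(2)·log₂(P(2)/Q(2)) = 0.3456·log₂(0.3456/0.5707) = -0.25009
  P(3)·log₂(P(3)/Q(3)) = 0.0392·log₂(0.0392/0.0124) = 0.06509
  P(4)·log₂(P(4)/Q(4)) = 0.2044·log₂(0.2044/0.2882) = -0.10132
  P(5)·log₂(P(5)/Q(5)) = 0.1699·log₂(0.1699/0.0703) = 0.21630

D_KL(P||Q) = 0.49249 - 0.25009 + 0.06509 - 0.10132 + 0.21630 = 0.42247 ≈ 0.4225 bits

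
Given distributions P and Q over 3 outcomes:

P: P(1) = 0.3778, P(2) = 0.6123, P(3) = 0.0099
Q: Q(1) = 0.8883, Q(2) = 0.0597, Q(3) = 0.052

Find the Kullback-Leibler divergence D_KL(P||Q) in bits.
1.5667 bits

D_KL(P||Q) = Σ P(x) log₂(P(x)/Q(x))

Computing term by term:
  P(1)·log₂(P(1)/Q(1)) = 0.3778·log₂(0.3778/0.8883) = -0.46599
  P(2)·log₂(P(2)/Q(2)) = 0.6123·log₂(0.6123/0.0597) = 2.05637
  P(3)·log₂(P(3)/Q(3)) = 0.0099·log₂(0.0099/0.052) = -0.02369

D_KL(P||Q) = -0.46599 + 2.05637 - 0.02369 = 1.56669 ≈ 1.5667 bits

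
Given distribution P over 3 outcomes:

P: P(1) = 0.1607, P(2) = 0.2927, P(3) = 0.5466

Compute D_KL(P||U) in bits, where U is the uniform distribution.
0.1660 bits

U(i) = 1/3 for all i

D_KL(P||U) = Σ P(x) log₂(P(x) / (1/3))
           = Σ P(x) log₂(P(x)) + log₂(3)
           = log₂(3) - H(P)

H(P) = -Σ P(x) log₂(P(x)):
  -P(1)·log₂(P(1)) = -(0.1607)·log₂(0.1607) = 0.42386
  -P(2)·log₂(P(2)) = -(0.2927)·log₂(0.2927) = 0.51881
  -P(3)·log₂(P(3)) = -(0.5466)·log₂(0.5466) = 0.47633
H(P) = 0.42386 + 0.51881 + 0.47633 = 1.41900 bits

log₂(3) = 1.58496 bits

D_KL(P||U) = 1.58496 - 1.41900 = 0.16596 ≈ 0.1660 bits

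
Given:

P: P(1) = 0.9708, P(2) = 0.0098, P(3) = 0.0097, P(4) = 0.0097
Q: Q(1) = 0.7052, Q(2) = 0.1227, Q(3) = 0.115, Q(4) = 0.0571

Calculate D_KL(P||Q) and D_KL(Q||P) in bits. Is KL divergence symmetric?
D_KL(P||Q) = 0.3525 bits, D_KL(Q||P) = 0.6785 bits. No, KL divergence is not symmetric.

D_KL(P||Q) = Σ P(x) log₂(P(x)/Q(x))

Computing term by term:
  P(1)·log₂(P(1)/Q(1)) = 0.9708·log₂(0.9708/0.7052) = 0.44768
  P(2)·log₂(P(2)/Q(2)) = 0.0098·log₂(0.0098/0.1227) = -0.03573
  P(3)·log₂(P(3)/Q(3)) = 0.0097·log₂(0.0097/0.115) = -0.03460
  P(4)·log₂(P(4)/Q(4)) = 0.0097·log₂(0.0097/0.0571) = -0.02481

D_KL(P||Q) = 0.44768 - 0.03573 - 0.03460 - 0.02481 = 0.35254 ≈ 0.3525 bits

D_KL(Q||P) = Σ Q(x) log₂(Q(x)/P(x))

Computing term by term:
  Q(1)·log₂(Q(1)/P(1)) = 0.7052·log₂(0.7052/0.9708) = -0.32520
  Q(2)·log₂(Q(2)/P(2)) = 0.1227·log₂(0.1227/0.0098) = 0.44739
  Q(3)·log₂(Q(3)/P(3)) = 0.115·log₂(0.115/0.0097) = 0.41026
  Q(4)·log₂(Q(4)/P(4)) = 0.0571·log₂(0.0571/0.0097) = 0.14603

D_KL(Q||P) = -0.32520 + 0.44739 + 0.41026 + 0.14603 = 0.67848 ≈ 0.6785 bits

These are NOT equal (difference: 0.3260 bits). KL divergence is asymmetric: D_KL(P||Q) ≠ D_KL(Q||P) in general.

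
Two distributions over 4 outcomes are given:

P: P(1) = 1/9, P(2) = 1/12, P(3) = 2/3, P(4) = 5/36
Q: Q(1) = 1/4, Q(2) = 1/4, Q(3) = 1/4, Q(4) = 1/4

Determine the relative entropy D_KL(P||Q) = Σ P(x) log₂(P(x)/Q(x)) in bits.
0.5635 bits

D_KL(P||Q) = Σ P(x) log₂(P(x)/Q(x))

Computing term by term:
  P(1)·log₂(P(1)/Q(1)) = (1/9)·log₂((1/9)/(1/4)) = -0.12999
  P(2)·log₂(P(2)/Q(2)) = (1/12)·log₂((1/12)/(1/4)) = -0.13208
  P(3)·log₂(P(3)/Q(3)) = (2/3)·log₂((2/3)/(1/4)) = 0.94336
  P(4)·log₂(P(4)/Q(4)) = (5/36)·log₂((5/36)/(1/4)) = -0.11778

D_KL(P||Q) = -0.12999 - 0.13208 + 0.94336 - 0.11778 = 0.56351 ≈ 0.5635 bits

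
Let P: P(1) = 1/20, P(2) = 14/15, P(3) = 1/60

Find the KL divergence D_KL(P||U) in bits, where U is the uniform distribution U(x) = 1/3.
1.1775 bits

U(i) = 1/3 for all i

D_KL(P||U) = Σ P(x) log₂(P(x) / (1/3))
           = Σ P(x) log₂(P(x)) + log₂(3)
           = log₂(3) - H(P)

H(P) = -Σ P(x) log₂(P(x)):
  -P(1)·log₂(P(1)) = -(1/20)·log₂(1/20) = 0.21610
  -P(2)·log₂(P(2)) = -(14/15)·log₂(14/15) = 0.09290
  -P(3)·log₂(P(3)) = -(1/60)·log₂(1/60) = 0.09845
H(P) = 0.21610 + 0.09290 + 0.09845 = 0.40745 bits

log₂(3) = 1.58496 bits

D_KL(P||U) = 1.58496 - 0.40745 = 1.17751 ≈ 1.1775 bits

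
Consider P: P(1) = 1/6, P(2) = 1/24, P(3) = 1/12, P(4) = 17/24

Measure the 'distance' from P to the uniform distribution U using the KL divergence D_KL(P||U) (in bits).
0.7270 bits

U(i) = 1/4 for all i

D_KL(P||U) = Σ P(x) log₂(P(x) / (1/4))
           = Σ P(x) log₂(P(x)) + log₂(4)
           = log₂(4) - H(P)

H(P) = -Σ P(x) log₂(P(x)):
  -P(1)·log₂(P(1)) = -(1/6)·log₂(1/6) = 0.43083
  -P(2)·log₂(P(2)) = -(1/24)·log₂(1/24) = 0.19104
  -P(3)·log₂(P(3)) = -(1/12)·log₂(1/12) = 0.29875
  -P(4)·log₂(P(4)) = -(17/24)·log₂(17/24) = 0.35240
H(P) = 0.43083 + 0.19104 + 0.29875 + 0.35240 = 1.27302 bits

log₂(4) = 2.00000 bits

D_KL(P||U) = 2.00000 - 1.27302 = 0.72698 ≈ 0.7270 bits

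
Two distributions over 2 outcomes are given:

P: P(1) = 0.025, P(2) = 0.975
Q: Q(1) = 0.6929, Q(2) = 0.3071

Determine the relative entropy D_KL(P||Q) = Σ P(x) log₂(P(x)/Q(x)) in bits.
1.5052 bits

D_KL(P||Q) = Σ P(x) log₂(P(x)/Q(x))

Computing term by term:
  P(1)·log₂(P(1)/Q(1)) = 0.025·log₂(0.025/0.6929) = -0.11982
  P(2)·log₂(P(2)/Q(2)) = 0.975·log₂(0.975/0.3071) = 1.62503

D_KL(P||Q) = -0.11982 + 1.62503 = 1.50521 ≈ 1.5052 bits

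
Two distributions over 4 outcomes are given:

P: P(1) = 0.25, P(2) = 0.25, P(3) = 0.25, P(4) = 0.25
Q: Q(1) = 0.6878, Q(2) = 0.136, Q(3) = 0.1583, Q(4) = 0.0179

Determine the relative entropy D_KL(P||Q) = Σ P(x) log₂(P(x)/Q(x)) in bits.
0.9704 bits

D_KL(P||Q) = Σ P(x) log₂(P(x)/Q(x))

Computing term by term:
  P(1)·log₂(P(1)/Q(1)) = 0.25·log₂(0.25/0.6878) = -0.36502
  P(2)·log₂(P(2)/Q(2)) = 0.25·log₂(0.25/0.136) = 0.21958
  P(3)·log₂(P(3)/Q(3)) = 0.25·log₂(0.25/0.1583) = 0.16482
  P(4)·log₂(P(4)/Q(4)) = 0.25·log₂(0.25/0.0179) = 0.95097

D_KL(P||Q) = -0.36502 + 0.21958 + 0.16482 + 0.95097 = 0.97035 ≈ 0.9704 bits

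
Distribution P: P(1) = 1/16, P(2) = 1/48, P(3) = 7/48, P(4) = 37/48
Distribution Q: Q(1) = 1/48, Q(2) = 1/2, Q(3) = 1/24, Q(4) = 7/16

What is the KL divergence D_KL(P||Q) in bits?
0.8970 bits

D_KL(P||Q) = Σ P(x) log₂(P(x)/Q(x))

Computing term by term:
  P(1)·log₂(P(1)/Q(1)) = (1/16)·log₂((1/16)/(1/48)) = 0.09906
  P(2)·log₂(P(2)/Q(2)) = (1/48)·log₂((1/48)/(1/2)) = -0.09552
  P(3)·log₂(P(3)/Q(3)) = (7/48)·log₂((7/48)/(1/24)) = 0.26357
  P(4)·log₂(P(4)/Q(4)) = (37/48)·log₂((37/48)/(7/16)) = 0.62988

D_KL(P||Q) = 0.09906 - 0.09552 + 0.26357 + 0.62988 = 0.89699 ≈ 0.8970 bits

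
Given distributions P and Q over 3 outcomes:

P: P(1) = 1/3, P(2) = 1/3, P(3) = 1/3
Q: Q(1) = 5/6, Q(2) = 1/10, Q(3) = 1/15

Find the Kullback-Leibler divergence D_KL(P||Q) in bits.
0.9123 bits

D_KL(P||Q) = Σ P(x) log₂(P(x)/Q(x))

Computing term by term:
  P(1)·log₂(P(1)/Q(1)) = (1/3)·log₂((1/3)/(5/6)) = -0.44064
  P(2)·log₂(P(2)/Q(2)) = (1/3)·log₂((1/3)/(1/10)) = 0.57899
  P(3)·log₂(P(3)/Q(3)) = (1/3)·log₂((1/3)/(1/15)) = 0.77398

D_KL(P||Q) = -0.44064 + 0.57899 + 0.77398 = 0.91233 ≈ 0.9123 bits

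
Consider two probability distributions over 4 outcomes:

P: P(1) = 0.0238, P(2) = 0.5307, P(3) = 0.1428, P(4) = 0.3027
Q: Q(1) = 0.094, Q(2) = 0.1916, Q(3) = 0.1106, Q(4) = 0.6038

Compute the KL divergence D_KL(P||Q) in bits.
0.4840 bits

D_KL(P||Q) = Σ P(x) log₂(P(x)/Q(x))

Computing term by term:
  P(1)·log₂(P(1)/Q(1)) = 0.0238·log₂(0.0238/0.094) = -0.04716
  P(2)·log₂(P(2)/Q(2)) = 0.5307·log₂(0.5307/0.1916) = 0.78002
  P(3)·log₂(P(3)/Q(3)) = 0.1428·log₂(0.1428/0.1106) = 0.05264
  P(4)·log₂(P(4)/Q(4)) = 0.3027·log₂(0.3027/0.6038) = -0.30154

D_KL(P||Q) = -0.04716 + 0.78002 + 0.05264 - 0.30154 = 0.48396 ≈ 0.4840 bits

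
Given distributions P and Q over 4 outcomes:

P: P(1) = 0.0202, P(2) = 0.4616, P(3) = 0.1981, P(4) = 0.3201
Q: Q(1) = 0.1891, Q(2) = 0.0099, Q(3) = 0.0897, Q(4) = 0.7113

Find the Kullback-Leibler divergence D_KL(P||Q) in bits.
2.3512 bits

D_KL(P||Q) = Σ P(x) log₂(P(x)/Q(x))

Computing term by term:
  P(1)·log₂(P(1)/Q(1)) = 0.0202·log₂(0.0202/0.1891) = -0.06518
  P(2)·log₂(P(2)/Q(2)) = 0.4616·log₂(0.4616/0.0099) = 2.55868
  P(3)·log₂(P(3)/Q(3)) = 0.1981·log₂(0.1981/0.0897) = 0.22644
  P(4)·log₂(P(4)/Q(4)) = 0.3201·log₂(0.3201/0.7113) = -0.36873

D_KL(P||Q) = -0.06518 + 2.55868 + 0.22644 - 0.36873 = 2.35121 ≈ 2.3512 bits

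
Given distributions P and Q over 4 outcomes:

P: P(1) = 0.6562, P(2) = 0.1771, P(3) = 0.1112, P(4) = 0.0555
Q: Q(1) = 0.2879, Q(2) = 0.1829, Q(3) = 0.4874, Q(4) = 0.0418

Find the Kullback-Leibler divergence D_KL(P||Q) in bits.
0.5573 bits

D_KL(P||Q) = Σ P(x) log₂(P(x)/Q(x))

Computing term by term:
  P(1)·log₂(P(1)/Q(1)) = 0.6562·log₂(0.6562/0.2879) = 0.77994
  P(2)·log₂(P(2)/Q(2)) = 0.1771·log₂(0.1771/0.1829) = -0.00823
  P(3)·log₂(P(3)/Q(3)) = 0.1112·log₂(0.1112/0.4874) = -0.23707
  P(4)·log₂(P(4)/Q(4)) = 0.0555·log₂(0.0555/0.0418) = 0.02270

D_KL(P||Q) = 0.77994 - 0.00823 - 0.23707 + 0.02270 = 0.55734 ≈ 0.5573 bits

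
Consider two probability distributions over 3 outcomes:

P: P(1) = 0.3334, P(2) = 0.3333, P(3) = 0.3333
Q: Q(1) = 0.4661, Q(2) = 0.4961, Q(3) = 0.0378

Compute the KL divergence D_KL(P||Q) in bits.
0.6943 bits

D_KL(P||Q) = Σ P(x) log₂(P(x)/Q(x))

Computing term by term:
  P(1)·log₂(P(1)/Q(1)) = 0.3334·log₂(0.3334/0.4661) = -0.16116
  P(2)·log₂(P(2)/Q(2)) = 0.3333·log₂(0.3333/0.4961) = -0.19125
  P(3)·log₂(P(3)/Q(3)) = 0.3333·log₂(0.3333/0.0378) = 1.04668

D_KL(P||Q) = -0.16116 - 0.19125 + 1.04668 = 0.69427 ≈ 0.6943 bits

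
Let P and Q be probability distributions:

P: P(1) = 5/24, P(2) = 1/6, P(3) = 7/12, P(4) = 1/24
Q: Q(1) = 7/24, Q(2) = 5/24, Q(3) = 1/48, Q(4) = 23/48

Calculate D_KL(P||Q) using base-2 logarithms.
2.5027 bits

D_KL(P||Q) = Σ P(x) log₂(P(x)/Q(x))

Computing term by term:
  P(1)·log₂(P(1)/Q(1)) = (5/24)·log₂((5/24)/(7/24)) = -0.10113
  P(2)·log₂(P(2)/Q(2)) = (1/6)·log₂((1/6)/(5/24)) = -0.05365
  P(3)·log₂(P(3)/Q(3)) = (7/12)·log₂((7/12)/(1/48)) = 2.80429
  P(4)·log₂(P(4)/Q(4)) = (1/24)·log₂((1/24)/(23/48)) = -0.14682

D_KL(P||Q) = -0.10113 - 0.05365 + 2.80429 - 0.14682 = 2.50269 ≈ 2.5027 bits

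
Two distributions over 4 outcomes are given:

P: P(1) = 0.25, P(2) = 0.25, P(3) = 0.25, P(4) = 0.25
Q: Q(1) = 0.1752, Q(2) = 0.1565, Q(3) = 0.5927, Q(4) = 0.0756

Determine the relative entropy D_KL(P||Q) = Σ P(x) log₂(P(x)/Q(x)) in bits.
0.4172 bits

D_KL(P||Q) = Σ P(x) log₂(P(x)/Q(x))

Computing term by term:
  P(1)·log₂(P(1)/Q(1)) = 0.25·log₂(0.25/0.1752) = 0.12823
  P(2)·log₂(P(2)/Q(2)) = 0.25·log₂(0.25/0.1565) = 0.16894
  P(3)·log₂(P(3)/Q(3)) = 0.25·log₂(0.25/0.5927) = -0.31134
  P(4)·log₂(P(4)/Q(4)) = 0.25·log₂(0.25/0.0756) = 0.43137

D_KL(P||Q) = 0.12823 + 0.16894 - 0.31134 + 0.43137 = 0.41720 ≈ 0.4172 bits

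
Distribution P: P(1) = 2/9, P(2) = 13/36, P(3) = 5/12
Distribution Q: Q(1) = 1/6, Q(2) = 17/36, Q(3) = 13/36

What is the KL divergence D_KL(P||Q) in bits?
0.0385 bits

D_KL(P||Q) = Σ P(x) log₂(P(x)/Q(x))

Computing term by term:
  P(1)·log₂(P(1)/Q(1)) = (2/9)·log₂((2/9)/(1/6)) = 0.09223
  P(2)·log₂(P(2)/Q(2)) = (13/36)·log₂((13/36)/(17/36)) = -0.13976
  P(3)·log₂(P(3)/Q(3)) = (5/12)·log₂((5/12)/(13/36)) = 0.08602

D_KL(P||Q) = 0.09223 - 0.13976 + 0.08602 = 0.03849 ≈ 0.0385 bits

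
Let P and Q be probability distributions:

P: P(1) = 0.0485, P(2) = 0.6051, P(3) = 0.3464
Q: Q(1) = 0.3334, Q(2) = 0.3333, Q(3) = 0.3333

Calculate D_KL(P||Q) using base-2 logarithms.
0.4050 bits

D_KL(P||Q) = Σ P(x) log₂(P(x)/Q(x))

Computing term by term:
  P(1)·log₂(P(1)/Q(1)) = 0.0485·log₂(0.0485/0.3334) = -0.13489
  P(2)·log₂(P(2)/Q(2)) = 0.6051·log₂(0.6051/0.3333) = 0.52060
  P(3)·log₂(P(3)/Q(3)) = 0.3464·log₂(0.3464/0.3333) = 0.01927

D_KL(P||Q) = -0.13489 + 0.52060 + 0.01927 = 0.40498 ≈ 0.4050 bits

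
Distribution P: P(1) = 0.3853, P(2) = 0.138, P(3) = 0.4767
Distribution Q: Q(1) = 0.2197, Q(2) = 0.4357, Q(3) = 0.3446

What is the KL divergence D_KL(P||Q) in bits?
0.3065 bits

D_KL(P||Q) = Σ P(x) log₂(P(x)/Q(x))

Computing term by term:
  P(1)·log₂(P(1)/Q(1)) = 0.3853·log₂(0.3853/0.2197) = 0.31227
  P(2)·log₂(P(2)/Q(2)) = 0.138·log₂(0.138/0.4357) = -0.22890
  P(3)·log₂(P(3)/Q(3)) = 0.4767·log₂(0.4767/0.3446) = 0.22317

D_KL(P||Q) = 0.31227 - 0.22890 + 0.22317 = 0.30654 ≈ 0.3065 bits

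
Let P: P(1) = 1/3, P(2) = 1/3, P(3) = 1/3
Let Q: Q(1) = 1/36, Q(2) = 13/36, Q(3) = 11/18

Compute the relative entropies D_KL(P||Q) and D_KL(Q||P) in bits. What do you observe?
D_KL(P||Q) = 0.8650 bits, D_KL(Q||P) = 0.4765 bits. The two directions give different values (D_KL(P||Q) exceeds D_KL(Q||P) by 0.3885 bits): KL divergence is asymmetric.

D_KL(P||Q) = Σ P(x) log₂(P(x)/Q(x))

Computing term by term:
  P(1)·log₂(P(1)/Q(1)) = (1/3)·log₂((1/3)/(1/36)) = 1.19499
  P(2)·log₂(P(2)/Q(2)) = (1/3)·log₂((1/3)/(13/36)) = -0.03849
  P(3)·log₂(P(3)/Q(3)) = (1/3)·log₂((1/3)/(11/18)) = -0.29149

D_KL(P||Q) = 1.19499 - 0.03849 - 0.29149 = 0.86501 ≈ 0.8650 bits

D_KL(Q||P) = Σ Q(x) log₂(Q(x)/P(x))

Computing term by term:
  Q(1)·log₂(Q(1)/P(1)) = (1/36)·log₂((1/36)/(1/3)) = -0.09958
  Q(2)·log₂(Q(2)/P(2)) = (13/36)·log₂((13/36)/(1/3)) = 0.04170
  Q(3)·log₂(Q(3)/P(3)) = (11/18)·log₂((11/18)/(1/3)) = 0.53440

D_KL(Q||P) = -0.09958 + 0.04170 + 0.53440 = 0.47652 ≈ 0.4765 bits

These are NOT equal (difference: 0.3885 bits). KL divergence is asymmetric: D_KL(P||Q) ≠ D_KL(Q||P) in general.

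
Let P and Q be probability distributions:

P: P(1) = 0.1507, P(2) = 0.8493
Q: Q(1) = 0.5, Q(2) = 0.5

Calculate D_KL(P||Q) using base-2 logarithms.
0.3884 bits

D_KL(P||Q) = Σ P(x) log₂(P(x)/Q(x))

Computing term by term:
  P(1)·log₂(P(1)/Q(1)) = 0.1507·log₂(0.1507/0.5) = -0.26075
  P(2)·log₂(P(2)/Q(2)) = 0.8493·log₂(0.8493/0.5) = 0.64916

D_KL(P||Q) = -0.26075 + 0.64916 = 0.38841 ≈ 0.3884 bits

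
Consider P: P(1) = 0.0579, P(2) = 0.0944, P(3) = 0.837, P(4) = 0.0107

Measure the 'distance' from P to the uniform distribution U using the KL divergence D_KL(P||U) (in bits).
1.1557 bits

U(i) = 1/4 for all i

D_KL(P||U) = Σ P(x) log₂(P(x) / (1/4))
           = Σ P(x) log₂(P(x)) + log₂(4)
           = log₂(4) - H(P)

H(P) = -Σ P(x) log₂(P(x)):
  -P(1)·log₂(P(1)) = -(0.0579)·log₂(0.0579) = 0.23799
  -P(2)·log₂(P(2)) = -(0.0944)·log₂(0.0944) = 0.32144
  -P(3)·log₂(P(3)) = -(0.837)·log₂(0.837) = 0.21486
  -P(4)·log₂(P(4)) = -(0.0107)·log₂(0.0107) = 0.07004
H(P) = 0.23799 + 0.32144 + 0.21486 + 0.07004 = 0.84433 bits

log₂(4) = 2.00000 bits

D_KL(P||U) = 2.00000 - 0.84433 = 1.15567 ≈ 1.1557 bits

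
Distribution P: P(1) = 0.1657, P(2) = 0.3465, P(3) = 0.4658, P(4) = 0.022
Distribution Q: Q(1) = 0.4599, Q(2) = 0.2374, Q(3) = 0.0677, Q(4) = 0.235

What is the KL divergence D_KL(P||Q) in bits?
1.1659 bits

D_KL(P||Q) = Σ P(x) log₂(P(x)/Q(x))

Computing term by term:
  P(1)·log₂(P(1)/Q(1)) = 0.1657·log₂(0.1657/0.4599) = -0.24403
  P(2)·log₂(P(2)/Q(2)) = 0.3465·log₂(0.3465/0.2374) = 0.18903
  P(3)·log₂(P(3)/Q(3)) = 0.4658·log₂(0.4658/0.0677) = 1.29608
  P(4)·log₂(P(4)/Q(4)) = 0.022·log₂(0.022/0.235) = -0.07518

D_KL(P||Q) = -0.24403 + 0.18903 + 1.29608 - 0.07518 = 1.16590 ≈ 1.1659 bits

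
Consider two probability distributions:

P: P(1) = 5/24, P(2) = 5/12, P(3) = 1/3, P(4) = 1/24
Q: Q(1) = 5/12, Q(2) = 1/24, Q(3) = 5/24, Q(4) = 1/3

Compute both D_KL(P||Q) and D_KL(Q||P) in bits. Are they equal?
D_KL(P||Q) = 1.2768 bits, D_KL(Q||P) = 1.1370 bits. No, they are not equal.

D_KL(P||Q) = Σ P(x) log₂(P(x)/Q(x))

Computing term by term:
  P(1)·log₂(P(1)/Q(1)) = (5/24)·log₂((5/24)/(5/12)) = -0.20833
  P(2)·log₂(P(2)/Q(2)) = (5/12)·log₂((5/12)/(1/24)) = 1.38414
  P(3)·log₂(P(3)/Q(3)) = (1/3)·log₂((1/3)/(5/24)) = 0.22602
  P(4)·log₂(P(4)/Q(4)) = (1/24)·log₂((1/24)/(1/3)) = -0.12500

D_KL(P||Q) = -0.20833 + 1.38414 + 0.22602 - 0.12500 = 1.27683 ≈ 1.2768 bits

D_KL(Q||P) = Σ Q(x) log₂(Q(x)/P(x))

Computing term by term:
  Q(1)·log₂(Q(1)/P(1)) = (5/12)·log₂((5/12)/(5/24)) = 0.41667
  Q(2)·log₂(Q(2)/P(2)) = (1/24)·log₂((1/24)/(5/12)) = -0.13841
  Q(3)·log₂(Q(3)/P(3)) = (5/24)·log₂((5/24)/(1/3)) = -0.14126
  Q(4)·log₂(Q(4)/P(4)) = (1/3)·log₂((1/3)/(1/24)) = 1.00000

D_KL(Q||P) = 0.41667 - 0.13841 - 0.14126 + 1.00000 = 1.13700 ≈ 1.1370 bits

These are NOT equal (difference: 0.1398 bits). KL divergence is asymmetric: D_KL(P||Q) ≠ D_KL(Q||P) in general.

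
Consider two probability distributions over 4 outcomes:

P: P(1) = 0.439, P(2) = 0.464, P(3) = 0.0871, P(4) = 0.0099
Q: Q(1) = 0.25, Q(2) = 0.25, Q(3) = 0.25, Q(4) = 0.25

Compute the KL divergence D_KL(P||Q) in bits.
0.5920 bits

D_KL(P||Q) = Σ P(x) log₂(P(x)/Q(x))

Computing term by term:
  P(1)·log₂(P(1)/Q(1)) = 0.439·log₂(0.439/0.25) = 0.35660
  P(2)·log₂(P(2)/Q(2)) = 0.464·log₂(0.464/0.25) = 0.41398
  P(3)·log₂(P(3)/Q(3)) = 0.0871·log₂(0.0871/0.25) = -0.13250
  P(4)·log₂(P(4)/Q(4)) = 0.0099·log₂(0.0099/0.25) = -0.04612

D_KL(P||Q) = 0.35660 + 0.41398 - 0.13250 - 0.04612 = 0.59196 ≈ 0.5920 bits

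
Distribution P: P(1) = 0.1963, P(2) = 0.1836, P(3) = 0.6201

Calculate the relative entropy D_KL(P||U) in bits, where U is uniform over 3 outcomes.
0.2474 bits

U(i) = 1/3 for all i

D_KL(P||U) = Σ P(x) log₂(P(x) / (1/3))
           = Σ P(x) log₂(P(x)) + log₂(3)
           = log₂(3) - H(P)

H(P) = -Σ P(x) log₂(P(x)):
  -P(1)·log₂(P(1)) = -(0.1963)·log₂(0.1963) = 0.46108
  -P(2)·log₂(P(2)) = -(0.1836)·log₂(0.1836) = 0.44897
  -P(3)·log₂(P(3)) = -(0.6201)·log₂(0.6201) = 0.42751
H(P) = 0.46108 + 0.44897 + 0.42751 = 1.33756 bits

log₂(3) = 1.58496 bits

D_KL(P||U) = 1.58496 - 1.33756 = 0.24740 ≈ 0.2474 bits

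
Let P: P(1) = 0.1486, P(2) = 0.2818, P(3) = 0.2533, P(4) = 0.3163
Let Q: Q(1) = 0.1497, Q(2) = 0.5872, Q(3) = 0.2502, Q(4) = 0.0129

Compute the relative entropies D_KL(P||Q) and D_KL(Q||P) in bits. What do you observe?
D_KL(P||Q) = 1.1644 bits, D_KL(Q||P) = 0.5596 bits. The two directions give different values (D_KL(P||Q) exceeds D_KL(Q||P) by 0.6048 bits): KL divergence is asymmetric.

D_KL(P||Q) = Σ P(x) log₂(P(x)/Q(x))

Computing term by term:
  P(1)·log₂(P(1)/Q(1)) = 0.1486·log₂(0.1486/0.1497) = -0.00158
  P(2)·log₂(P(2)/Q(2)) = 0.2818·log₂(0.2818/0.5872) = -0.29848
  P(3)·log₂(P(3)/Q(3)) = 0.2533·log₂(0.2533/0.2502) = 0.00450
  P(4)·log₂(P(4)/Q(4)) = 0.3163·log₂(0.3163/0.0129) = 1.45999

D_KL(P||Q) = -0.00158 - 0.29848 + 0.00450 + 1.45999 = 1.16443 ≈ 1.1644 bits

D_KL(Q||P) = Σ Q(x) log₂(Q(x)/P(x))

Computing term by term:
  Q(1)·log₂(Q(1)/P(1)) = 0.1497·log₂(0.1497/0.1486) = 0.00159
  Q(2)·log₂(Q(2)/P(2)) = 0.5872·log₂(0.5872/0.2818) = 0.62195
  Q(3)·log₂(Q(3)/P(3)) = 0.2502·log₂(0.2502/0.2533) = -0.00444
  Q(4)·log₂(Q(4)/P(4)) = 0.0129·log₂(0.0129/0.3163) = -0.05954

D_KL(Q||P) = 0.00159 + 0.62195 - 0.00444 - 0.05954 = 0.55956 ≈ 0.5596 bits

These are NOT equal (difference: 0.6048 bits). KL divergence is asymmetric: D_KL(P||Q) ≠ D_KL(Q||P) in general.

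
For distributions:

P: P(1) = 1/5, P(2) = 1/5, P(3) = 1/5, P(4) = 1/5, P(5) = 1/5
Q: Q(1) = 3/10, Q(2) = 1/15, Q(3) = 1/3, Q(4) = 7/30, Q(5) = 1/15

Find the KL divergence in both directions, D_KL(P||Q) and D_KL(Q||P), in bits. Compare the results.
D_KL(P||Q) = 0.3251 bits, D_KL(Q||P) = 0.2617 bits. D_KL(P||Q) is larger than D_KL(Q||P) by 0.0634 bits; the two directions differ.

D_KL(P||Q) = Σ P(x) log₂(P(x)/Q(x))

Computing term by term:
  P(1)·log₂(P(1)/Q(1)) = (1/5)·log₂((1/5)/(3/10)) = -0.11699
  P(2)·log₂(P(2)/Q(2)) = (1/5)·log₂((1/5)/(1/15)) = 0.31699
  P(3)·log₂(P(3)/Q(3)) = (1/5)·log₂((1/5)/(1/3)) = -0.14739
  P(4)·log₂(P(4)/Q(4)) = (1/5)·log₂((1/5)/(7/30)) = -0.04448
  P(5)·log₂(P(5)/Q(5)) = (1/5)·log₂((1/5)/(1/15)) = 0.31699

D_KL(P||Q) = -0.11699 + 0.31699 - 0.14739 - 0.04448 + 0.31699 = 0.32512 ≈ 0.3251 bits

D_KL(Q||P) = Σ Q(x) log₂(Q(x)/P(x))

Computing term by term:
  Q(1)·log₂(Q(1)/P(1)) = (3/10)·log₂((3/10)/(1/5)) = 0.17549
  Q(2)·log₂(Q(2)/P(2)) = (1/15)·log₂((1/15)/(1/5)) = -0.10566
  Q(3)·log₂(Q(3)/P(3)) = (1/3)·log₂((1/3)/(1/5)) = 0.24566
  Q(4)·log₂(Q(4)/P(4)) = (7/30)·log₂((7/30)/(1/5)) = 0.05189
  Q(5)·log₂(Q(5)/P(5)) = (1/15)·log₂((1/15)/(1/5)) = -0.10566

D_KL(Q||P) = 0.17549 - 0.10566 + 0.24566 + 0.05189 - 0.10566 = 0.26172 ≈ 0.2617 bits

These are NOT equal (difference: 0.0634 bits). KL divergence is asymmetric: D_KL(P||Q) ≠ D_KL(Q||P) in general.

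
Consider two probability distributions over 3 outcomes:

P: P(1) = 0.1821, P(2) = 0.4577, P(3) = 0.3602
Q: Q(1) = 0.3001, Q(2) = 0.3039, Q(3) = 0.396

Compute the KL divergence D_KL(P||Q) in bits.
0.0899 bits

D_KL(P||Q) = Σ P(x) log₂(P(x)/Q(x))

Computing term by term:
  P(1)·log₂(P(1)/Q(1)) = 0.1821·log₂(0.1821/0.3001) = -0.13124
  P(2)·log₂(P(2)/Q(2)) = 0.4577·log₂(0.4577/0.3039) = 0.27041
  P(3)·log₂(P(3)/Q(3)) = 0.3602·log₂(0.3602/0.396) = -0.04924

D_KL(P||Q) = -0.13124 + 0.27041 - 0.04924 = 0.08993 ≈ 0.0899 bits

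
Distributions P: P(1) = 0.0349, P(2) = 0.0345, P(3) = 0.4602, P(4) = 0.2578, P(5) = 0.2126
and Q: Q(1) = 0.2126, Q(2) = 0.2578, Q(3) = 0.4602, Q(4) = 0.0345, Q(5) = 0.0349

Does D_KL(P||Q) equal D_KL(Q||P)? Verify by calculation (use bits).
D_KL(P||Q) = 1.1112 bits, D_KL(Q||P) = 1.1112 bits. Yes — for this pair D_KL(P||Q) = D_KL(Q||P).

D_KL(P||Q) = Σ P(x) log₂(P(x)/Q(x))

Computing term by term:
  P(1)·log₂(P(1)/Q(1)) = 0.0349·log₂(0.0349/0.2126) = -0.09098
  P(2)·log₂(P(2)/Q(2)) = 0.0345·log₂(0.0345/0.2578) = -0.10010
  P(3)·log₂(P(3)/Q(3)) = 0.4602·log₂(0.4602/0.4602) = 0.00000
  P(4)·log₂(P(4)/Q(4)) = 0.2578·log₂(0.2578/0.0345) = 0.74803
  P(5)·log₂(P(5)/Q(5)) = 0.2126·log₂(0.2126/0.0349) = 0.55421

D_KL(P||Q) = -0.09098 - 0.10010 + 0.00000 + 0.74803 + 0.55421 = 1.11116 ≈ 1.1112 bits

D_KL(Q||P) = Σ Q(x) log₂(Q(x)/P(x))

Computing term by term:
  Q(1)·log₂(Q(1)/P(1)) = 0.2126·log₂(0.2126/0.0349) = 0.55421
  Q(2)·log₂(Q(2)/P(2)) = 0.2578·log₂(0.2578/0.0345) = 0.74803
  Q(3)·log₂(Q(3)/P(3)) = 0.4602·log₂(0.4602/0.4602) = 0.00000
  Q(4)·log₂(Q(4)/P(4)) = 0.0345·log₂(0.0345/0.2578) = -0.10010
  Q(5)·log₂(Q(5)/P(5)) = 0.0349·log₂(0.0349/0.2126) = -0.09098

D_KL(Q||P) = 0.55421 + 0.74803 + 0.00000 - 0.10010 - 0.09098 = 1.11116 ≈ 1.1112 bits

These ARE equal here. Q is P with outcomes relabeled (Q(1) = P(5), Q(2) = P(4), Q(4) = P(2), Q(5) = P(1)) by a relabeling that is its own inverse, so the two sums contain exactly the same terms in a different order. This is a special case — KL divergence is not symmetric in general: D_KL(P||Q) ≠ D_KL(Q||P) for most P, Q.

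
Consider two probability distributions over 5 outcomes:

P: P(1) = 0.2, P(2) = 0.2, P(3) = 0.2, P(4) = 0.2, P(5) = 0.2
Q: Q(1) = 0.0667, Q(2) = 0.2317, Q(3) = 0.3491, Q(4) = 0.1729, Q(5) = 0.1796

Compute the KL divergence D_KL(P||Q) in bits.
0.1867 bits

D_KL(P||Q) = Σ P(x) log₂(P(x)/Q(x))

Computing term by term:
  P(1)·log₂(P(1)/Q(1)) = 0.2·log₂(0.2/0.0667) = 0.31685
  P(2)·log₂(P(2)/Q(2)) = 0.2·log₂(0.2/0.2317) = -0.04245
  P(3)·log₂(P(3)/Q(3)) = 0.2·log₂(0.2/0.3491) = -0.16073
  P(4)·log₂(P(4)/Q(4)) = 0.2·log₂(0.2/0.1729) = 0.04201
  P(5)·log₂(P(5)/Q(5)) = 0.2·log₂(0.2/0.1796) = 0.03104

D_KL(P||Q) = 0.31685 - 0.04245 - 0.16073 + 0.04201 + 0.03104 = 0.18672 ≈ 0.1867 bits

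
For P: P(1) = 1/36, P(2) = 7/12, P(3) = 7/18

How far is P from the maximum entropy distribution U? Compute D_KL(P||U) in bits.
0.4579 bits

U(i) = 1/3 for all i

D_KL(P||U) = Σ P(x) log₂(P(x) / (1/3))
           = Σ P(x) log₂(P(x)) + log₂(3)
           = log₂(3) - H(P)

H(P) = -Σ P(x) log₂(P(x)):
  -P(1)·log₂(P(1)) = -(1/36)·log₂(1/36) = 0.14361
  -P(2)·log₂(P(2)) = -(7/12)·log₂(7/12) = 0.45360
  -P(3)·log₂(P(3)) = -(7/18)·log₂(7/18) = 0.52989
H(P) = 0.14361 + 0.45360 + 0.52989 = 1.12710 bits

log₂(3) = 1.58496 bits

D_KL(P||U) = 1.58496 - 1.12710 = 0.45786 ≈ 0.4579 bits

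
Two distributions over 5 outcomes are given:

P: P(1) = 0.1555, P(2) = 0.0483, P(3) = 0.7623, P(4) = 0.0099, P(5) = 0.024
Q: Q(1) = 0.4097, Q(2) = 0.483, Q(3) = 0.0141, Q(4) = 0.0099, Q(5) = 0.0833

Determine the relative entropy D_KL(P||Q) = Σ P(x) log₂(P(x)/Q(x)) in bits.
3.9674 bits

D_KL(P||Q) = Σ P(x) log₂(P(x)/Q(x))

Computing term by term:
  P(1)·log₂(P(1)/Q(1)) = 0.1555·log₂(0.1555/0.4097) = -0.21734
  P(2)·log₂(P(2)/Q(2)) = 0.0483·log₂(0.0483/0.483) = -0.16045
  P(3)·log₂(P(3)/Q(3)) = 0.7623·log₂(0.7623/0.0141) = 4.38825
  P(4)·log₂(P(4)/Q(4)) = 0.0099·log₂(0.0099/0.0099) = 0.00000
  P(5)·log₂(P(5)/Q(5)) = 0.024·log₂(0.024/0.0833) = -0.04309

D_KL(P||Q) = -0.21734 - 0.16045 + 4.38825 + 0.00000 - 0.04309 = 3.96737 ≈ 3.9674 bits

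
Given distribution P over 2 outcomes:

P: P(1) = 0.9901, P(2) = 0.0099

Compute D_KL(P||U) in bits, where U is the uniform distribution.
0.9199 bits

U(i) = 1/2 for all i

D_KL(P||U) = Σ P(x) log₂(P(x) / (1/2))
           = Σ P(x) log₂(P(x)) + log₂(2)
           = log₂(2) - H(P)

H(P) = -Σ P(x) log₂(P(x)):
  -P(1)·log₂(P(1)) = -(0.9901)·log₂(0.9901) = 0.01421
  -P(2)·log₂(P(2)) = -(0.0099)·log₂(0.0099) = 0.06592
H(P) = 0.01421 + 0.06592 = 0.08013 bits

log₂(2) = 1.00000 bits

D_KL(P||U) = 1.00000 - 0.08013 = 0.91987 ≈ 0.9199 bits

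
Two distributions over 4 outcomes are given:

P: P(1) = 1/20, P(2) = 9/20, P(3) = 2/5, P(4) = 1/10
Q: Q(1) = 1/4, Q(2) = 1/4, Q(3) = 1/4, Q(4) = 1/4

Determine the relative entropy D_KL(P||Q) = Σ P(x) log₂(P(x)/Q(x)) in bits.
0.4045 bits

D_KL(P||Q) = Σ P(x) log₂(P(x)/Q(x))

Computing term by term:
  P(1)·log₂(P(1)/Q(1)) = (1/20)·log₂((1/20)/(1/4)) = -0.11610
  P(2)·log₂(P(2)/Q(2)) = (9/20)·log₂((9/20)/(1/4)) = 0.38160
  P(3)·log₂(P(3)/Q(3)) = (2/5)·log₂((2/5)/(1/4)) = 0.27123
  P(4)·log₂(P(4)/Q(4)) = (1/10)·log₂((1/10)/(1/4)) = -0.13219

D_KL(P||Q) = -0.11610 + 0.38160 + 0.27123 - 0.13219 = 0.40454 ≈ 0.4045 bits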